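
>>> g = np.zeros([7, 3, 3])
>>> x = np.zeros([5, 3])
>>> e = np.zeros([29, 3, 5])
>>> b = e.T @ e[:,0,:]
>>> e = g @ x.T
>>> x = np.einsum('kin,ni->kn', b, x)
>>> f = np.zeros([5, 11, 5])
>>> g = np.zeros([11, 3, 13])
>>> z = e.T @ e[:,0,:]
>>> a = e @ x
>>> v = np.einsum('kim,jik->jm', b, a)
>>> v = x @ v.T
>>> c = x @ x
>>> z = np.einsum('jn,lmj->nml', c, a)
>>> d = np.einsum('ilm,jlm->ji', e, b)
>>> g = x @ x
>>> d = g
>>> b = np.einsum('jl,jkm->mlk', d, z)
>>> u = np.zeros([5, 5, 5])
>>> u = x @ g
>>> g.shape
(5, 5)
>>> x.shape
(5, 5)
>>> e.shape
(7, 3, 5)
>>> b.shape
(7, 5, 3)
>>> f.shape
(5, 11, 5)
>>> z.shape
(5, 3, 7)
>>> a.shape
(7, 3, 5)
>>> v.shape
(5, 7)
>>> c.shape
(5, 5)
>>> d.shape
(5, 5)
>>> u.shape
(5, 5)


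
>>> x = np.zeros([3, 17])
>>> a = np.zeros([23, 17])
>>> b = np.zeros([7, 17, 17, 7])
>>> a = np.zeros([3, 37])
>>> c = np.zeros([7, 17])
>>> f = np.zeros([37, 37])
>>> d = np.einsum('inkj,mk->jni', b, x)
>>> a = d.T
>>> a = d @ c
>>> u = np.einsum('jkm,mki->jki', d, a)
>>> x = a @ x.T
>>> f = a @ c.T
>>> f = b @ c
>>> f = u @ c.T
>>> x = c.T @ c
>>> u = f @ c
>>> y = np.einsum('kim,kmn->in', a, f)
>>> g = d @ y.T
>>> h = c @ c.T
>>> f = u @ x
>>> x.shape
(17, 17)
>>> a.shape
(7, 17, 17)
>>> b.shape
(7, 17, 17, 7)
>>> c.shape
(7, 17)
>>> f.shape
(7, 17, 17)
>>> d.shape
(7, 17, 7)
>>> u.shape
(7, 17, 17)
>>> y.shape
(17, 7)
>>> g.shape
(7, 17, 17)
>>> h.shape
(7, 7)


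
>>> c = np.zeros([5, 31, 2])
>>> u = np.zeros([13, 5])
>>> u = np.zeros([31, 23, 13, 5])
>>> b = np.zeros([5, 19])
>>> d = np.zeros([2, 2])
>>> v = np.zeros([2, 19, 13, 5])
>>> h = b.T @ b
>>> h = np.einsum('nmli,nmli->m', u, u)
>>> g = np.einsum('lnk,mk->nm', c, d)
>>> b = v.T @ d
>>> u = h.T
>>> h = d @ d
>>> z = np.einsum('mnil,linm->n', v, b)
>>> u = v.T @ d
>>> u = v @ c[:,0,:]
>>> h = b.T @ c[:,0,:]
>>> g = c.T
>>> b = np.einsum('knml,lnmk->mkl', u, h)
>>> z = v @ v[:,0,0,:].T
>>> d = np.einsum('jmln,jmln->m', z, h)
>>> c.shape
(5, 31, 2)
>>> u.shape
(2, 19, 13, 2)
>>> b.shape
(13, 2, 2)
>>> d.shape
(19,)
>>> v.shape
(2, 19, 13, 5)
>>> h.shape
(2, 19, 13, 2)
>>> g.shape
(2, 31, 5)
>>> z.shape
(2, 19, 13, 2)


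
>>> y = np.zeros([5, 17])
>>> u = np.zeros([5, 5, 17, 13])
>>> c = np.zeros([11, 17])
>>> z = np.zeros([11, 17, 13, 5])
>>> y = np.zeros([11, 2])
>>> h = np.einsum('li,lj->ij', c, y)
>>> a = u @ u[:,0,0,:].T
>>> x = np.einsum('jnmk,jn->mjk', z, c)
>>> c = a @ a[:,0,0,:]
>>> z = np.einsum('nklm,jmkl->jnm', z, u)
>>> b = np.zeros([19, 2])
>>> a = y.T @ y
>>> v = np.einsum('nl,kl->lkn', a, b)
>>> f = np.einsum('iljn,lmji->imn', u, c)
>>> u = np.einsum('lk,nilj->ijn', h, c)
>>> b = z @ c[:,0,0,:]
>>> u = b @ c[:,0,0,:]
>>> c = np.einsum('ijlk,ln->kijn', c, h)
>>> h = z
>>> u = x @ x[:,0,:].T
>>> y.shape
(11, 2)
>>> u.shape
(13, 11, 13)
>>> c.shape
(5, 5, 5, 2)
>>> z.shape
(5, 11, 5)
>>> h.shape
(5, 11, 5)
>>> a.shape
(2, 2)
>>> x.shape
(13, 11, 5)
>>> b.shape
(5, 11, 5)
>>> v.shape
(2, 19, 2)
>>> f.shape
(5, 5, 13)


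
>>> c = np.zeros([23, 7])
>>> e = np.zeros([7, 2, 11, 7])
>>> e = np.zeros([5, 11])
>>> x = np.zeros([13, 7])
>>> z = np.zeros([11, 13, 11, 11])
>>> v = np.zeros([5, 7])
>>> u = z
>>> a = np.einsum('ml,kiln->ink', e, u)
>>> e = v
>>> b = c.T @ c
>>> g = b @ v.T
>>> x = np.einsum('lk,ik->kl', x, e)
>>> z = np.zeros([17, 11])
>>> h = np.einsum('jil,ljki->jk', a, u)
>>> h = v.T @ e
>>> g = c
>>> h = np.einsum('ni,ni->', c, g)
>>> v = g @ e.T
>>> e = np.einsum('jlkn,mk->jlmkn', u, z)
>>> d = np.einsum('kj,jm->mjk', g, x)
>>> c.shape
(23, 7)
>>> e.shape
(11, 13, 17, 11, 11)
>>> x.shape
(7, 13)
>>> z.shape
(17, 11)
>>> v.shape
(23, 5)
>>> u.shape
(11, 13, 11, 11)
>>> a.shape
(13, 11, 11)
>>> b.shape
(7, 7)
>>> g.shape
(23, 7)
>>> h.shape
()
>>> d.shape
(13, 7, 23)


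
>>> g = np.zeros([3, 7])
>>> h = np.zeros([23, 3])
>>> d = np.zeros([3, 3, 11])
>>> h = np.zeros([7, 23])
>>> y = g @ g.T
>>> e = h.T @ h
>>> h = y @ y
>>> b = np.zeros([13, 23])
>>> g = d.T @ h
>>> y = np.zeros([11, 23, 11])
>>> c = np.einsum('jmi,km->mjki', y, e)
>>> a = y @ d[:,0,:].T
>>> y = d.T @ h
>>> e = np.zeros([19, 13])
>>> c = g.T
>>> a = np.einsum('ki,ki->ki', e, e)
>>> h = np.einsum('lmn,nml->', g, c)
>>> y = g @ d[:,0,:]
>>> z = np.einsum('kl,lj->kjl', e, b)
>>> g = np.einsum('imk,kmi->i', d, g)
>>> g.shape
(3,)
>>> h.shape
()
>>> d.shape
(3, 3, 11)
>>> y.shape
(11, 3, 11)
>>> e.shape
(19, 13)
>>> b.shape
(13, 23)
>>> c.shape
(3, 3, 11)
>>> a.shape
(19, 13)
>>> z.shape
(19, 23, 13)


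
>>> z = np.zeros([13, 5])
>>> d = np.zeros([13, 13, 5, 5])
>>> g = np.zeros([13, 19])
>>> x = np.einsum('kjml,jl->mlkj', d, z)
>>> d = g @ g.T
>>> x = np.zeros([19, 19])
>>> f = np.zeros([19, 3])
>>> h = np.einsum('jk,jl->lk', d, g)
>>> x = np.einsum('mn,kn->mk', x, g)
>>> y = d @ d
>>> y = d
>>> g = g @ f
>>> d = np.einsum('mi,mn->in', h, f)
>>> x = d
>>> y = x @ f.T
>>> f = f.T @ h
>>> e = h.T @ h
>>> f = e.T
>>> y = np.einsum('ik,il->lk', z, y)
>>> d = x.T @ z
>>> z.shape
(13, 5)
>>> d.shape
(3, 5)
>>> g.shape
(13, 3)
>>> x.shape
(13, 3)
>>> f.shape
(13, 13)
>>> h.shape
(19, 13)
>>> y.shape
(19, 5)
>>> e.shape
(13, 13)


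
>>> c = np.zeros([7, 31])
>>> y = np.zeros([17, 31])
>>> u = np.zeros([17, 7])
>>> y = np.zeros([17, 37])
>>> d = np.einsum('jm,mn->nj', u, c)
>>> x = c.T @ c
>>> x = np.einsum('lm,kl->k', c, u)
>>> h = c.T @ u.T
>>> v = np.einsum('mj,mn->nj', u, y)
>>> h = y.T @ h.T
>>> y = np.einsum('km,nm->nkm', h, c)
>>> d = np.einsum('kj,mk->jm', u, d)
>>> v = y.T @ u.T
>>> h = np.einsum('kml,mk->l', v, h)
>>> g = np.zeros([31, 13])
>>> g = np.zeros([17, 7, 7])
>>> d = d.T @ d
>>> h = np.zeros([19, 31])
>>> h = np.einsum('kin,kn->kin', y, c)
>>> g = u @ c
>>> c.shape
(7, 31)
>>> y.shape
(7, 37, 31)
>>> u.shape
(17, 7)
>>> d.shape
(31, 31)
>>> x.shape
(17,)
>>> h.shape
(7, 37, 31)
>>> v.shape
(31, 37, 17)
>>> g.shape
(17, 31)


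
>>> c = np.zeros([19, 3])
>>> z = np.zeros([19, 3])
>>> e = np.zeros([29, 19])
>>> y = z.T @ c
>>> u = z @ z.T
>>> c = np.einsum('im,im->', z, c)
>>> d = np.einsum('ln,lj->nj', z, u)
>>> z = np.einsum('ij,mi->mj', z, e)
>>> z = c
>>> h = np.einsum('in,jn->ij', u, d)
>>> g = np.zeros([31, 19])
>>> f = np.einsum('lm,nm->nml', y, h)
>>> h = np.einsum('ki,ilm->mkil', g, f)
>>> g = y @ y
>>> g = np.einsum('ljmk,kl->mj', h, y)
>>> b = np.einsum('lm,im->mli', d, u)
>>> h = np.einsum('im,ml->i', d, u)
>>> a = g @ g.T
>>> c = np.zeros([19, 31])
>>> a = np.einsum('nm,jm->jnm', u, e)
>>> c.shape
(19, 31)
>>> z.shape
()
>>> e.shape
(29, 19)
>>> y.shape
(3, 3)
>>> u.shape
(19, 19)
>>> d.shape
(3, 19)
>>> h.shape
(3,)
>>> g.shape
(19, 31)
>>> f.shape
(19, 3, 3)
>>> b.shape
(19, 3, 19)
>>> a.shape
(29, 19, 19)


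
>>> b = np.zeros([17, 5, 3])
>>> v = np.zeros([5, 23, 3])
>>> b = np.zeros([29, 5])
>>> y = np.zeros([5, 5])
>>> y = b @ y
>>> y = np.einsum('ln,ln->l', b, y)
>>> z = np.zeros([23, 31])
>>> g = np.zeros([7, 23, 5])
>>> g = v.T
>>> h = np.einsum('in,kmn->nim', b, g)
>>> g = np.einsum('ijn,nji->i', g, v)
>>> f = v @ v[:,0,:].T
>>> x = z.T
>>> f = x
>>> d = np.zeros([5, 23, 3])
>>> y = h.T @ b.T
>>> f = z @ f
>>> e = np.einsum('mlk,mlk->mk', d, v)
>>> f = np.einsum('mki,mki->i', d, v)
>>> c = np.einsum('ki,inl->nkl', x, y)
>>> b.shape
(29, 5)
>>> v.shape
(5, 23, 3)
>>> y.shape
(23, 29, 29)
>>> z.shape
(23, 31)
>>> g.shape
(3,)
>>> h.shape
(5, 29, 23)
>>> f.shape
(3,)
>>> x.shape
(31, 23)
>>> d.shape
(5, 23, 3)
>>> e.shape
(5, 3)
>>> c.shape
(29, 31, 29)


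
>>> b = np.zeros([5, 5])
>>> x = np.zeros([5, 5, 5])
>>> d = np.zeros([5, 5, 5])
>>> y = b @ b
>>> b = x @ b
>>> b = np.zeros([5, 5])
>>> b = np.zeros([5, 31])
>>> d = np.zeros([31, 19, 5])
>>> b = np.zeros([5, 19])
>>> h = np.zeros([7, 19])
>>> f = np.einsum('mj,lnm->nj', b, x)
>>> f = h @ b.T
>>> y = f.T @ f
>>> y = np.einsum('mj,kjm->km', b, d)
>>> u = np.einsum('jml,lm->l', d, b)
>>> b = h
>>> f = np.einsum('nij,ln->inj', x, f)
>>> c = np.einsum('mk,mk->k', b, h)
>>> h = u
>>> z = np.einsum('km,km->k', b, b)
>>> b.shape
(7, 19)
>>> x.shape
(5, 5, 5)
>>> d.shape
(31, 19, 5)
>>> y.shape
(31, 5)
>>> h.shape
(5,)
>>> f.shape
(5, 5, 5)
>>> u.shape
(5,)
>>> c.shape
(19,)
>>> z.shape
(7,)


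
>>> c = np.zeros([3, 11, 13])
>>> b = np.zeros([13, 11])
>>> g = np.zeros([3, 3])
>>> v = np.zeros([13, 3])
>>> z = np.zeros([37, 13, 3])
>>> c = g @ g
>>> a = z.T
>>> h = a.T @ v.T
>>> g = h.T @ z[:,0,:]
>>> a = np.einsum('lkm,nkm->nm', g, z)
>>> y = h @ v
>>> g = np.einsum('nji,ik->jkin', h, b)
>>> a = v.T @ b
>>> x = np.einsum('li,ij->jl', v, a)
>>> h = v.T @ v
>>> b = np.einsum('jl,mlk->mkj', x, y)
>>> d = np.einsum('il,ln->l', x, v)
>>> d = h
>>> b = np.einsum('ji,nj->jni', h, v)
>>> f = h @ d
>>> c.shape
(3, 3)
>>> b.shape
(3, 13, 3)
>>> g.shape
(13, 11, 13, 37)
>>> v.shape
(13, 3)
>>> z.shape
(37, 13, 3)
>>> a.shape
(3, 11)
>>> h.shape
(3, 3)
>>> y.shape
(37, 13, 3)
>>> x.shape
(11, 13)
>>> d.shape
(3, 3)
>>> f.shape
(3, 3)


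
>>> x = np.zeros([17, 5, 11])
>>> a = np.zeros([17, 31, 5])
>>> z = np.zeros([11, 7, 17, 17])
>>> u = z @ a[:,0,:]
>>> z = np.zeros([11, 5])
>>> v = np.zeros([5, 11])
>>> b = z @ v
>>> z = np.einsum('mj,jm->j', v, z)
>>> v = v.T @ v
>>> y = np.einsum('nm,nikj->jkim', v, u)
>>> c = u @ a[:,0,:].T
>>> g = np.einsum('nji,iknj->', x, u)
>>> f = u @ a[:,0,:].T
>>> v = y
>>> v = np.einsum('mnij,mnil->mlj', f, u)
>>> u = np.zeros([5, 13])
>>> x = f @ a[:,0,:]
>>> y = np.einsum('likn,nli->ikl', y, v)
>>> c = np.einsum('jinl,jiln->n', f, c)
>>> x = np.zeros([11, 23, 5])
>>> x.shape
(11, 23, 5)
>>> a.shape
(17, 31, 5)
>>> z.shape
(11,)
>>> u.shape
(5, 13)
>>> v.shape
(11, 5, 17)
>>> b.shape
(11, 11)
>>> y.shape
(17, 7, 5)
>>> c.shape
(17,)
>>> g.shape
()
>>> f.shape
(11, 7, 17, 17)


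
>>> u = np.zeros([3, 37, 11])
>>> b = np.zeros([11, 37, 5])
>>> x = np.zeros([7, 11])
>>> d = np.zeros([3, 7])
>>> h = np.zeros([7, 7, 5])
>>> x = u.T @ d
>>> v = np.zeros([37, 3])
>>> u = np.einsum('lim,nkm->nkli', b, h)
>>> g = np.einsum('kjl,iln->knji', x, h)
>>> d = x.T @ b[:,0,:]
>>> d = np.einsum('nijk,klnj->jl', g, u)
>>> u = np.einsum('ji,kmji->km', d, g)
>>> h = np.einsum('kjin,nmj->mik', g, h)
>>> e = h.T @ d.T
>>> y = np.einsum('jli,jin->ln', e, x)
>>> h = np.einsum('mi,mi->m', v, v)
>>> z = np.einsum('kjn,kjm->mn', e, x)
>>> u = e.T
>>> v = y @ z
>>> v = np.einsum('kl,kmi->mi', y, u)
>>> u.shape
(37, 37, 11)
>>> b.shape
(11, 37, 5)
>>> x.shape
(11, 37, 7)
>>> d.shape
(37, 7)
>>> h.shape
(37,)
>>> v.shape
(37, 11)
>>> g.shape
(11, 5, 37, 7)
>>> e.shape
(11, 37, 37)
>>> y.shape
(37, 7)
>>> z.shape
(7, 37)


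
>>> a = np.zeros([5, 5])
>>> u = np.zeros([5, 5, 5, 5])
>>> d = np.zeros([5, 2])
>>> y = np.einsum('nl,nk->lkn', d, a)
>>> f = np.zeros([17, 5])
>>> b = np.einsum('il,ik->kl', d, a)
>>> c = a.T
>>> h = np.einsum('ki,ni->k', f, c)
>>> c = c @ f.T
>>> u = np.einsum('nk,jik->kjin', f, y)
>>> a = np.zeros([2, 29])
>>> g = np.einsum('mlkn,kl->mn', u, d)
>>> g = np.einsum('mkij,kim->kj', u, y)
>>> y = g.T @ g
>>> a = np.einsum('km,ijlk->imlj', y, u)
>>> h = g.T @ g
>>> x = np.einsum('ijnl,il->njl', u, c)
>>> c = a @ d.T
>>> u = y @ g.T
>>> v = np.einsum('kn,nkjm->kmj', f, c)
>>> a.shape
(5, 17, 5, 2)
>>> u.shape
(17, 2)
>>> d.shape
(5, 2)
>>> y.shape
(17, 17)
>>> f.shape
(17, 5)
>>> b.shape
(5, 2)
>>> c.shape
(5, 17, 5, 5)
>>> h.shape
(17, 17)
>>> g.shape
(2, 17)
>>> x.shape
(5, 2, 17)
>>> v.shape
(17, 5, 5)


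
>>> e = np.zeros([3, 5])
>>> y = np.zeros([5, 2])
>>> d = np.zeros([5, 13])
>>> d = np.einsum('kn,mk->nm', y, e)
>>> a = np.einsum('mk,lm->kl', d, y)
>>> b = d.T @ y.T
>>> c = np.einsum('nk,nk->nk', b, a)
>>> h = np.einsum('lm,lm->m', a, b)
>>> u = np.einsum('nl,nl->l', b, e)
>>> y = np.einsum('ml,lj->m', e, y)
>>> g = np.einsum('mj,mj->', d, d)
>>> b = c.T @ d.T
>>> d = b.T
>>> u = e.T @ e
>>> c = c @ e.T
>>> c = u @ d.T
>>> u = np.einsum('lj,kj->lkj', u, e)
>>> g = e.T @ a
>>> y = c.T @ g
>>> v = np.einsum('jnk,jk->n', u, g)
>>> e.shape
(3, 5)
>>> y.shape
(2, 5)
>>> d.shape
(2, 5)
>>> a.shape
(3, 5)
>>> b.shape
(5, 2)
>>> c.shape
(5, 2)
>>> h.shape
(5,)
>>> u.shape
(5, 3, 5)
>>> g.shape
(5, 5)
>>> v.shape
(3,)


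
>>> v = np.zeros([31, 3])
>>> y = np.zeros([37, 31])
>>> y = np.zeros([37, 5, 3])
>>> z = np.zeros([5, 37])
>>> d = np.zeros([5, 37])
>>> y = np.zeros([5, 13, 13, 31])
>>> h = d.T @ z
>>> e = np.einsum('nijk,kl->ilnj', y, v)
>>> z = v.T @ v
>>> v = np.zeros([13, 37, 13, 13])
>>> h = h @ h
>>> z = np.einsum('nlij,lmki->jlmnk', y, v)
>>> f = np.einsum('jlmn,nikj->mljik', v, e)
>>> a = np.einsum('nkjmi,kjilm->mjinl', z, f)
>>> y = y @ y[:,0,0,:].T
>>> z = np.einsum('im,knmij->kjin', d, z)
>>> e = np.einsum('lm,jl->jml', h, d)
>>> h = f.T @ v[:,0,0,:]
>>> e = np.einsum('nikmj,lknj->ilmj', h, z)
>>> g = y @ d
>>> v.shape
(13, 37, 13, 13)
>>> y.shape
(5, 13, 13, 5)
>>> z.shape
(31, 13, 5, 13)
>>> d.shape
(5, 37)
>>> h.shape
(5, 3, 13, 37, 13)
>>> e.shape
(3, 31, 37, 13)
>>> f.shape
(13, 37, 13, 3, 5)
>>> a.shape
(5, 37, 13, 31, 3)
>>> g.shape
(5, 13, 13, 37)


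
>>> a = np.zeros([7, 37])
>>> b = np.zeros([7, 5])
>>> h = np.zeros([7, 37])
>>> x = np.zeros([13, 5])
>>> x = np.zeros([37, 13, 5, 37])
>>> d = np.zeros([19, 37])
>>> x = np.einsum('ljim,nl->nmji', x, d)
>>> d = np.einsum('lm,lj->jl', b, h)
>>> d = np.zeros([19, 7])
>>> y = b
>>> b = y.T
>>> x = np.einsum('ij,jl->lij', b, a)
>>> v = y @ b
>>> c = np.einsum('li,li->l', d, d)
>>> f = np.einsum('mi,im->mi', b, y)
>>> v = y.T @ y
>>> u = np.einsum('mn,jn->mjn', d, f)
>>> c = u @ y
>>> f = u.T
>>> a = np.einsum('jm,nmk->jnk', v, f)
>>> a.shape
(5, 7, 19)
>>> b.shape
(5, 7)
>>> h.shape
(7, 37)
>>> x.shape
(37, 5, 7)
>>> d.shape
(19, 7)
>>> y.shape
(7, 5)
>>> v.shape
(5, 5)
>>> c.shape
(19, 5, 5)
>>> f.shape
(7, 5, 19)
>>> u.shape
(19, 5, 7)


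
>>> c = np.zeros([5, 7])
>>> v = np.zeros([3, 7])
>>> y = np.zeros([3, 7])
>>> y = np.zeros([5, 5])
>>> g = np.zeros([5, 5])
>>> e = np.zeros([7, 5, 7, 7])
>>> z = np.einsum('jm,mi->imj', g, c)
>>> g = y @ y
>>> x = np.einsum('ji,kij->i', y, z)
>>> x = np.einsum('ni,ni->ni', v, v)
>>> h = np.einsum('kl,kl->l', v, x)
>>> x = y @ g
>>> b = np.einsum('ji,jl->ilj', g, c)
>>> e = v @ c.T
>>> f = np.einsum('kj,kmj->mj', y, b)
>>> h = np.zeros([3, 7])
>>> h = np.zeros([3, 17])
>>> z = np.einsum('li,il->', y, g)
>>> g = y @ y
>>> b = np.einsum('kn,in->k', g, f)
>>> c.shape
(5, 7)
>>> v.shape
(3, 7)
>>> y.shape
(5, 5)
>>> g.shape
(5, 5)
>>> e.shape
(3, 5)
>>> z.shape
()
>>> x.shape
(5, 5)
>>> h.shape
(3, 17)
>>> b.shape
(5,)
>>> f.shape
(7, 5)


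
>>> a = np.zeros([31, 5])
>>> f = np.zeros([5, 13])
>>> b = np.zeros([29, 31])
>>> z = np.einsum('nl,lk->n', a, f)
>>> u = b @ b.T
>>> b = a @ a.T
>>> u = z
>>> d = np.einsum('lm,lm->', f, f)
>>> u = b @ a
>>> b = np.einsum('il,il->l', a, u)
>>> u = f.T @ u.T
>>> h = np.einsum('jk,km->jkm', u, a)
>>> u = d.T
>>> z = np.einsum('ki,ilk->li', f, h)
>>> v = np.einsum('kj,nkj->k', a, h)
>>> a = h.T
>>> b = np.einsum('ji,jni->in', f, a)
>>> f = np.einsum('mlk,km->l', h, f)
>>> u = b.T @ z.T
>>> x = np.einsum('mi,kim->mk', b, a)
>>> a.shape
(5, 31, 13)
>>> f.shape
(31,)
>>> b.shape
(13, 31)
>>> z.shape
(31, 13)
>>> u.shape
(31, 31)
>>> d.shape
()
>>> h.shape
(13, 31, 5)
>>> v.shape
(31,)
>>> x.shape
(13, 5)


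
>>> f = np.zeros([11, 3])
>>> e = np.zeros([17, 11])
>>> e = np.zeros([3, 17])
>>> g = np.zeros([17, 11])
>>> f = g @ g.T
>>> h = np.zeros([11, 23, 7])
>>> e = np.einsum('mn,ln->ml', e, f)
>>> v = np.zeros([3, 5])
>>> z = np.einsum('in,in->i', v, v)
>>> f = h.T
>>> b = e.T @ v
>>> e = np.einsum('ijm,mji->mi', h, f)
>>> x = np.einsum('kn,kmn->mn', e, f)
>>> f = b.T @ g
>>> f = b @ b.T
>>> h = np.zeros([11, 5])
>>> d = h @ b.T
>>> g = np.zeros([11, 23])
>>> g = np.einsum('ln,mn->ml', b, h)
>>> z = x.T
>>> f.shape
(17, 17)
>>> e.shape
(7, 11)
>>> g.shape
(11, 17)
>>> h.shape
(11, 5)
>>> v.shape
(3, 5)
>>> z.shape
(11, 23)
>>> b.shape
(17, 5)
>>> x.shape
(23, 11)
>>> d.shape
(11, 17)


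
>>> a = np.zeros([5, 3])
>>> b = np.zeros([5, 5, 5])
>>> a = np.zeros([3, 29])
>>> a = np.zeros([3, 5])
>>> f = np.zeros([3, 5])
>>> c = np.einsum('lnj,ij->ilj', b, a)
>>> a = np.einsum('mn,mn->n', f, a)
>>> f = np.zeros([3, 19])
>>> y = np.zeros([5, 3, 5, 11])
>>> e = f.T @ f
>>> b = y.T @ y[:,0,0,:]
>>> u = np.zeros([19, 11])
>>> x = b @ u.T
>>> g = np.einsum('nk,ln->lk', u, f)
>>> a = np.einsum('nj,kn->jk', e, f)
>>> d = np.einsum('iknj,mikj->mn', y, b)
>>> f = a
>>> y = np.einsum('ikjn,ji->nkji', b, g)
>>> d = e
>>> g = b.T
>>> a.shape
(19, 3)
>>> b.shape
(11, 5, 3, 11)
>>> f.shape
(19, 3)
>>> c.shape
(3, 5, 5)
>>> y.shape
(11, 5, 3, 11)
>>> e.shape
(19, 19)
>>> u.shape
(19, 11)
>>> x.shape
(11, 5, 3, 19)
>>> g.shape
(11, 3, 5, 11)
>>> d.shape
(19, 19)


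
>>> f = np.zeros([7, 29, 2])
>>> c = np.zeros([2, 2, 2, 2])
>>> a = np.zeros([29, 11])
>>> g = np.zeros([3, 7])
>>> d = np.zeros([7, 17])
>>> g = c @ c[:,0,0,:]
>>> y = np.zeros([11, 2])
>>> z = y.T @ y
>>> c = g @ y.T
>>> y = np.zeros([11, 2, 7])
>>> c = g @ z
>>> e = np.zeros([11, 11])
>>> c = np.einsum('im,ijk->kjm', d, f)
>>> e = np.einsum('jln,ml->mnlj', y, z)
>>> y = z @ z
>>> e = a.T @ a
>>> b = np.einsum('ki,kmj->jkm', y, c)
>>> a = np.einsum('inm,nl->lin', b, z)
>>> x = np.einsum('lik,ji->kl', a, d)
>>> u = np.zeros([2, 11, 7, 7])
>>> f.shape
(7, 29, 2)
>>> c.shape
(2, 29, 17)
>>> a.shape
(2, 17, 2)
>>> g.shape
(2, 2, 2, 2)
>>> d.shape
(7, 17)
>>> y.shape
(2, 2)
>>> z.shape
(2, 2)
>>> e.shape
(11, 11)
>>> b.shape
(17, 2, 29)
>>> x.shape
(2, 2)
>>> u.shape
(2, 11, 7, 7)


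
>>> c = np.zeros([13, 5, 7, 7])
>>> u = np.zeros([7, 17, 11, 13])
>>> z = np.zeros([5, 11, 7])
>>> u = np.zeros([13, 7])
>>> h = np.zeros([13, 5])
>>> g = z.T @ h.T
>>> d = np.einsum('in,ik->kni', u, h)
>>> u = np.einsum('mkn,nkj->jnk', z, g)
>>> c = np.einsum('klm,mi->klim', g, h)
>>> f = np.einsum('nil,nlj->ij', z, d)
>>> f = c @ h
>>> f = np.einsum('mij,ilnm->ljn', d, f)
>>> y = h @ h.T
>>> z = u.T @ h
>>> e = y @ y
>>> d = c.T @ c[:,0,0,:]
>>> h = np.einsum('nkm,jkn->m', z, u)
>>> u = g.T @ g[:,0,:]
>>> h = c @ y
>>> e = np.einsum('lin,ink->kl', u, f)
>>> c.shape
(7, 11, 5, 13)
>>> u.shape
(13, 11, 13)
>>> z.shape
(11, 7, 5)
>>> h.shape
(7, 11, 5, 13)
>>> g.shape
(7, 11, 13)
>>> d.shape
(13, 5, 11, 13)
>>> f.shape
(11, 13, 5)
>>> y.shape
(13, 13)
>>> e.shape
(5, 13)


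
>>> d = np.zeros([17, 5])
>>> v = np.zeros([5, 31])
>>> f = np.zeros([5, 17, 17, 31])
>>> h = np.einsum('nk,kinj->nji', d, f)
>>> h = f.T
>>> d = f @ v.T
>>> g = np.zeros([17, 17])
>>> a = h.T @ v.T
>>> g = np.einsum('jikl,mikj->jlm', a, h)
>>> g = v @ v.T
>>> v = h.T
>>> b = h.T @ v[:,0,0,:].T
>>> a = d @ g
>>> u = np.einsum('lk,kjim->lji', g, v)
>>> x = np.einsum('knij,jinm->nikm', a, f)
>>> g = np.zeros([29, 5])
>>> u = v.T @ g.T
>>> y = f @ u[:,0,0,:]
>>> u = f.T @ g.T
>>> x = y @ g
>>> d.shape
(5, 17, 17, 5)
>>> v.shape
(5, 17, 17, 31)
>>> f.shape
(5, 17, 17, 31)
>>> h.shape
(31, 17, 17, 5)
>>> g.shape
(29, 5)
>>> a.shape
(5, 17, 17, 5)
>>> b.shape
(5, 17, 17, 5)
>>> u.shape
(31, 17, 17, 29)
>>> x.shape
(5, 17, 17, 5)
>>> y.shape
(5, 17, 17, 29)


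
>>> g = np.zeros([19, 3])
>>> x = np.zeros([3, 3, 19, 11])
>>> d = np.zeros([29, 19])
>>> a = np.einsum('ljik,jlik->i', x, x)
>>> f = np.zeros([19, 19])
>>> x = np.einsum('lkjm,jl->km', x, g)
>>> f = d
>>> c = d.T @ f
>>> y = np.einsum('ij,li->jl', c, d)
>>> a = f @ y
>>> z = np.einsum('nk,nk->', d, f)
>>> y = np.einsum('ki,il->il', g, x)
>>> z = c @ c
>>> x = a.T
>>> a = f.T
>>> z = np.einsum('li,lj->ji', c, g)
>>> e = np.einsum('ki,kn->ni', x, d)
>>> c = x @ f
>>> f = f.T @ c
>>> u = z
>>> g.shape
(19, 3)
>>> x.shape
(29, 29)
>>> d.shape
(29, 19)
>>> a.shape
(19, 29)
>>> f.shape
(19, 19)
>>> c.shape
(29, 19)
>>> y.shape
(3, 11)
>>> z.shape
(3, 19)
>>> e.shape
(19, 29)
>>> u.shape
(3, 19)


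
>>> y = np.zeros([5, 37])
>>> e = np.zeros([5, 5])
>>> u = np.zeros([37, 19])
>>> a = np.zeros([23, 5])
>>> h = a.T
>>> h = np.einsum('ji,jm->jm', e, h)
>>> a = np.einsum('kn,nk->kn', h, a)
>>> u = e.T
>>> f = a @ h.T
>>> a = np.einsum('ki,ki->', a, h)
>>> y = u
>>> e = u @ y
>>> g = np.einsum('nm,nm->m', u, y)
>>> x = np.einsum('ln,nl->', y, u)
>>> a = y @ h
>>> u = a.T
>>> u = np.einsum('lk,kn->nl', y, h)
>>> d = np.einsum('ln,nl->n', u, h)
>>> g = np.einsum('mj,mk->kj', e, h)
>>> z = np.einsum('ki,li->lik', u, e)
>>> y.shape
(5, 5)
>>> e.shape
(5, 5)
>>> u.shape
(23, 5)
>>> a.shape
(5, 23)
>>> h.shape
(5, 23)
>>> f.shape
(5, 5)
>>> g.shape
(23, 5)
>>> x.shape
()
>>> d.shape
(5,)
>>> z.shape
(5, 5, 23)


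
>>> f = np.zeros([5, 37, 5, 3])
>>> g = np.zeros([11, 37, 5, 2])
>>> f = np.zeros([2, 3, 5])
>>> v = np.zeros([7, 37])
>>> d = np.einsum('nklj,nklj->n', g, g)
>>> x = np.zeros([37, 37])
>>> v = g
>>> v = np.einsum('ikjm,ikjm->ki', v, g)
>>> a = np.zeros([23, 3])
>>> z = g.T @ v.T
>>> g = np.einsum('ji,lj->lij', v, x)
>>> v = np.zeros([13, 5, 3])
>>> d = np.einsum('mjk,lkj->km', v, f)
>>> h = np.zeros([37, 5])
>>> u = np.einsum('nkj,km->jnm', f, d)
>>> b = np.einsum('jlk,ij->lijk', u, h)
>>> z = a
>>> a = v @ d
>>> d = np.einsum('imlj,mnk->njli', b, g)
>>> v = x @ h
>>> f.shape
(2, 3, 5)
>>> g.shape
(37, 11, 37)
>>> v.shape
(37, 5)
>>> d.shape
(11, 13, 5, 2)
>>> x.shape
(37, 37)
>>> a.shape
(13, 5, 13)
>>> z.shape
(23, 3)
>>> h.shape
(37, 5)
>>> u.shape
(5, 2, 13)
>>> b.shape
(2, 37, 5, 13)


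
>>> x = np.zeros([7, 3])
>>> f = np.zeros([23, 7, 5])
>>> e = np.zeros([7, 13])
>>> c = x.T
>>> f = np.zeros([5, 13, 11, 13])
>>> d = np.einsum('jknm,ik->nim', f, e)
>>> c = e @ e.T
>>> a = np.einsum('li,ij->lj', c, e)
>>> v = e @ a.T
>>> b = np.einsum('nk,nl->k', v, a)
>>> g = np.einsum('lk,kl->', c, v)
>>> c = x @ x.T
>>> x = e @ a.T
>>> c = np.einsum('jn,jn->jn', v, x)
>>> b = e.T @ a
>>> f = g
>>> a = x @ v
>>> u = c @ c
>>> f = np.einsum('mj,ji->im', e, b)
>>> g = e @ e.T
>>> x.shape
(7, 7)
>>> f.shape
(13, 7)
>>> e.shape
(7, 13)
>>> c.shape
(7, 7)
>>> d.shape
(11, 7, 13)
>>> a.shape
(7, 7)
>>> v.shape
(7, 7)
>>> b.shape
(13, 13)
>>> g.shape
(7, 7)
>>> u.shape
(7, 7)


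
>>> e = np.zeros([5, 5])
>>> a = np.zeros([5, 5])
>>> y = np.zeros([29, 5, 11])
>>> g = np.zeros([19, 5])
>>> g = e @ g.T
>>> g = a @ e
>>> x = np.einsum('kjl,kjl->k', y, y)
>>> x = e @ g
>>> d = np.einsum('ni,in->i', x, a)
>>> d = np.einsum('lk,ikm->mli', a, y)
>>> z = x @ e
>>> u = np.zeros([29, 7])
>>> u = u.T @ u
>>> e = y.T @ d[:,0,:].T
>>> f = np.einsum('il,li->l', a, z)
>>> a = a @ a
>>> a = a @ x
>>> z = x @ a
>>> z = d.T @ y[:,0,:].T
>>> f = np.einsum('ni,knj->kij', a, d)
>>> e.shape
(11, 5, 11)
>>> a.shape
(5, 5)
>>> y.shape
(29, 5, 11)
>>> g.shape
(5, 5)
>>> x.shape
(5, 5)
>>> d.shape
(11, 5, 29)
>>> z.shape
(29, 5, 29)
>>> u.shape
(7, 7)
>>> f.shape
(11, 5, 29)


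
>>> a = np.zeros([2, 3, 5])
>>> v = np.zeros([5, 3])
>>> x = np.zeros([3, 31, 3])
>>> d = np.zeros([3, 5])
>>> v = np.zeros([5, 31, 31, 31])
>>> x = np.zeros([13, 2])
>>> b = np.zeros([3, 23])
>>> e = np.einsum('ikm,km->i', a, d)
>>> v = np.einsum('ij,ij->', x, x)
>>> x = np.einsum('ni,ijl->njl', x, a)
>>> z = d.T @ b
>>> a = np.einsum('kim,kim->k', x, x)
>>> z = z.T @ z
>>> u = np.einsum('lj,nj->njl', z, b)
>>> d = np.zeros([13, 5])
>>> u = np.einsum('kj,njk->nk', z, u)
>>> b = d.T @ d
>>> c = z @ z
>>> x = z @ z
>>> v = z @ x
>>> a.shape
(13,)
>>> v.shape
(23, 23)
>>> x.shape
(23, 23)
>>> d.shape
(13, 5)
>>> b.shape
(5, 5)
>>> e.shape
(2,)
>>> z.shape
(23, 23)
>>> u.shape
(3, 23)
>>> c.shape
(23, 23)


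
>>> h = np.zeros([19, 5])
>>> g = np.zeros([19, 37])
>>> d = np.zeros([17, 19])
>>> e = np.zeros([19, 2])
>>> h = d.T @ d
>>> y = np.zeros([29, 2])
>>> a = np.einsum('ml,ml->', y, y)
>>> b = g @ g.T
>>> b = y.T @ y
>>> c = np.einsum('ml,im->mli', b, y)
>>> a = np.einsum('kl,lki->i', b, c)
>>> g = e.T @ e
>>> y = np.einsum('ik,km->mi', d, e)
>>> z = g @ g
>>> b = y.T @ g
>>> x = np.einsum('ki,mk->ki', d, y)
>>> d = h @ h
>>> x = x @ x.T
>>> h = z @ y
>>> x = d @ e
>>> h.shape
(2, 17)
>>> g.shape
(2, 2)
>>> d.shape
(19, 19)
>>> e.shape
(19, 2)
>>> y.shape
(2, 17)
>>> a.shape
(29,)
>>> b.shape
(17, 2)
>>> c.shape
(2, 2, 29)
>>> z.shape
(2, 2)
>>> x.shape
(19, 2)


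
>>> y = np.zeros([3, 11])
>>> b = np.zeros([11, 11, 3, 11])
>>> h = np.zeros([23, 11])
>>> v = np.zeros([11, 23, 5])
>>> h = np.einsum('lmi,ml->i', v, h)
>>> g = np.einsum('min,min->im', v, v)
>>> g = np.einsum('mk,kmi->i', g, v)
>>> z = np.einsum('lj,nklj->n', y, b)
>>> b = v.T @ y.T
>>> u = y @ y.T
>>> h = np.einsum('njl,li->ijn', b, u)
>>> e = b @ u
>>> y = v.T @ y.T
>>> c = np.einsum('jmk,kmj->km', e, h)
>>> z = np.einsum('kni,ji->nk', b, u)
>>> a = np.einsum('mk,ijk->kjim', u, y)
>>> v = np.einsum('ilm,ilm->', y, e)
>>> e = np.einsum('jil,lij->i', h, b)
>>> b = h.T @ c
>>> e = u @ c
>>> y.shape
(5, 23, 3)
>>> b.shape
(5, 23, 23)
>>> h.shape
(3, 23, 5)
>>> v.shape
()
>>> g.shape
(5,)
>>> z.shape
(23, 5)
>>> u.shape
(3, 3)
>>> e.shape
(3, 23)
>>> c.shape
(3, 23)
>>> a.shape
(3, 23, 5, 3)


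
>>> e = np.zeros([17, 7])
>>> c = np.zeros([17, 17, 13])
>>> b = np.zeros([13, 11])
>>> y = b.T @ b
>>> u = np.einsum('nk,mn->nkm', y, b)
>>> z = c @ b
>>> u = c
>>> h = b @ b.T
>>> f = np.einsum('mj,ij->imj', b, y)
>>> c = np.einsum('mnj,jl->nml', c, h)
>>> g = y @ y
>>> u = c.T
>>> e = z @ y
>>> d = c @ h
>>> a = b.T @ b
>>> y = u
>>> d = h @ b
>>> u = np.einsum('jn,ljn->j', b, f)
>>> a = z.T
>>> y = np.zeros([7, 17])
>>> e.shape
(17, 17, 11)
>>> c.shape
(17, 17, 13)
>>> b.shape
(13, 11)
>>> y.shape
(7, 17)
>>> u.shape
(13,)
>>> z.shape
(17, 17, 11)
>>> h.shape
(13, 13)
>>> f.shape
(11, 13, 11)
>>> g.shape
(11, 11)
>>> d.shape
(13, 11)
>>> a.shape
(11, 17, 17)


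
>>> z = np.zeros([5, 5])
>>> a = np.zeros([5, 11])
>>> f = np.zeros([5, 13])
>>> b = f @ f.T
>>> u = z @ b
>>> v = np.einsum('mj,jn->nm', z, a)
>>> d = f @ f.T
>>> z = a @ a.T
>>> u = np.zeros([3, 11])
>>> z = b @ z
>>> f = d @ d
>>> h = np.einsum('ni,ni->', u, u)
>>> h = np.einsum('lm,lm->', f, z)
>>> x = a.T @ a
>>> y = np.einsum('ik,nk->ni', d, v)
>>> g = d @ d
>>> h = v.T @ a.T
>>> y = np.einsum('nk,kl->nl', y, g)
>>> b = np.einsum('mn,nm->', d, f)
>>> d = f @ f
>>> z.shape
(5, 5)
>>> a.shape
(5, 11)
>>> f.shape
(5, 5)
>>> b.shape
()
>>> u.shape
(3, 11)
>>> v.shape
(11, 5)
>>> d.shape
(5, 5)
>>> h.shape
(5, 5)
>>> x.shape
(11, 11)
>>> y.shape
(11, 5)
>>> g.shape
(5, 5)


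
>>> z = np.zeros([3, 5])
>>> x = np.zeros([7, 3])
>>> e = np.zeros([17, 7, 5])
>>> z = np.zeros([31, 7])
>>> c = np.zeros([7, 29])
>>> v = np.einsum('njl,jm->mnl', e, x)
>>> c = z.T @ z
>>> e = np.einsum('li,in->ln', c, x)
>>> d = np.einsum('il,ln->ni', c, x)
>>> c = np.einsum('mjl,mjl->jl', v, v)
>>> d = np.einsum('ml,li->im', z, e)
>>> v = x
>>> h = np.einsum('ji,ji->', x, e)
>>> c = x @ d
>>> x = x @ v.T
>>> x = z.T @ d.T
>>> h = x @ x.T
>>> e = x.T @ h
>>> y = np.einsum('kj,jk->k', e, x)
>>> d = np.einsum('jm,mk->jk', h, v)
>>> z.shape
(31, 7)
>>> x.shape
(7, 3)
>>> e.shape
(3, 7)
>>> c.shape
(7, 31)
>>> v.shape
(7, 3)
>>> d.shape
(7, 3)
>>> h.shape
(7, 7)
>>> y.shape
(3,)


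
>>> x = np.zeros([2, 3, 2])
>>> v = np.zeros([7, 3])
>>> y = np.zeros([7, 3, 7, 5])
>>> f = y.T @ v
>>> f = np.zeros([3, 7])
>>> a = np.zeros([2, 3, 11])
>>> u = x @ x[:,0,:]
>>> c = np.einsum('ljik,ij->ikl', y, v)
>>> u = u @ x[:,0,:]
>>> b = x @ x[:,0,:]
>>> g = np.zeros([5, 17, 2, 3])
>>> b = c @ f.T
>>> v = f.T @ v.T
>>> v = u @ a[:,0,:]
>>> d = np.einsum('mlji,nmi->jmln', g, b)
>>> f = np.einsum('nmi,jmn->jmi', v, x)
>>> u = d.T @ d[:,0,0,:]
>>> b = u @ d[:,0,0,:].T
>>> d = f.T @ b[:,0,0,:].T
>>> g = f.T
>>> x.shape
(2, 3, 2)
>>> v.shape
(2, 3, 11)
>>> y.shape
(7, 3, 7, 5)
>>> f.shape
(2, 3, 11)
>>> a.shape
(2, 3, 11)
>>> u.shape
(7, 17, 5, 7)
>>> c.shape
(7, 5, 7)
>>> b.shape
(7, 17, 5, 2)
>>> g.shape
(11, 3, 2)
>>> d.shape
(11, 3, 7)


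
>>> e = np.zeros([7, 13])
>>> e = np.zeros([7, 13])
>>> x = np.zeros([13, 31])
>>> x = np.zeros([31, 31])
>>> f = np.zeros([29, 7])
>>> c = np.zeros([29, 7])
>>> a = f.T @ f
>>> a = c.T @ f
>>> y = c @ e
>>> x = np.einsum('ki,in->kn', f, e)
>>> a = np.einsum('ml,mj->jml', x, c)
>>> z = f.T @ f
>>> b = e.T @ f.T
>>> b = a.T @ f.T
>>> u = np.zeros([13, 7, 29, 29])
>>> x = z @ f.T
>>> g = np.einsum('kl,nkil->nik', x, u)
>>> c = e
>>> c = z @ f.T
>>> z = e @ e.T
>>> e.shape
(7, 13)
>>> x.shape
(7, 29)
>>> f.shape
(29, 7)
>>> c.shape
(7, 29)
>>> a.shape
(7, 29, 13)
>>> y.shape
(29, 13)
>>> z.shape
(7, 7)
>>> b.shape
(13, 29, 29)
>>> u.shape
(13, 7, 29, 29)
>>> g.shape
(13, 29, 7)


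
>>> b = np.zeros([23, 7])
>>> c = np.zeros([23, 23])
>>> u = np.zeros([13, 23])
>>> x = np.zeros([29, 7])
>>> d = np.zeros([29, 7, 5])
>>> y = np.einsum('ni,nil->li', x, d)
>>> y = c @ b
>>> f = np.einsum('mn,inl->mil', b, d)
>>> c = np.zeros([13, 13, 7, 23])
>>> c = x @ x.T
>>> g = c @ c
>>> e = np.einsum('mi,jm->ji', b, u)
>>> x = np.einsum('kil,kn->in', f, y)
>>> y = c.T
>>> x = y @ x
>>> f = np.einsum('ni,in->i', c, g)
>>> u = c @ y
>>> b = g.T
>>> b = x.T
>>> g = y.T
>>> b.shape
(7, 29)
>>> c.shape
(29, 29)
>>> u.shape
(29, 29)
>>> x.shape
(29, 7)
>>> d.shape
(29, 7, 5)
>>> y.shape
(29, 29)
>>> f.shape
(29,)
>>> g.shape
(29, 29)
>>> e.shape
(13, 7)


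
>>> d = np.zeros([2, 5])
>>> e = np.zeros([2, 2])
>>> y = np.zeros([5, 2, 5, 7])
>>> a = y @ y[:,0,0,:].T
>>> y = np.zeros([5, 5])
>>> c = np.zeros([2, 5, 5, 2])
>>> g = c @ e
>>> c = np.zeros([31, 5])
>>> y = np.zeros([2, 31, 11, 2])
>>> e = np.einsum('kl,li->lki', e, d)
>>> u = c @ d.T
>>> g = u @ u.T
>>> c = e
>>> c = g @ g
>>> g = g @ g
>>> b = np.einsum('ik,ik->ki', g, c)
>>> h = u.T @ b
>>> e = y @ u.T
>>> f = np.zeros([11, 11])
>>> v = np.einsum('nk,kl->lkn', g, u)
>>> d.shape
(2, 5)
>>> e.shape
(2, 31, 11, 31)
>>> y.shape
(2, 31, 11, 2)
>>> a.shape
(5, 2, 5, 5)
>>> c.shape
(31, 31)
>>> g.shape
(31, 31)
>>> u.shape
(31, 2)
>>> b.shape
(31, 31)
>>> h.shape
(2, 31)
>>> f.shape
(11, 11)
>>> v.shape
(2, 31, 31)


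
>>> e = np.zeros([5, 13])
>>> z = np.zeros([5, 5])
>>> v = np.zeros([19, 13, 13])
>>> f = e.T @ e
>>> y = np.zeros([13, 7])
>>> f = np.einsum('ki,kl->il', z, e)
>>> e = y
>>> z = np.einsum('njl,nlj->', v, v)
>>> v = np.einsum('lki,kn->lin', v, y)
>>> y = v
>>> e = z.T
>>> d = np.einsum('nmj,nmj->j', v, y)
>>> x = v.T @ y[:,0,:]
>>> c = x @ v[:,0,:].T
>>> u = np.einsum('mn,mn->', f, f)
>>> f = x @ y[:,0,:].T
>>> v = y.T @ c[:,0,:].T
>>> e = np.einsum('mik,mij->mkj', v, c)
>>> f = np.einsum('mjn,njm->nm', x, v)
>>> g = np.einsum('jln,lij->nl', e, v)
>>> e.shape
(7, 7, 19)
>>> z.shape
()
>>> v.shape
(7, 13, 7)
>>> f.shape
(7, 7)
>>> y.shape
(19, 13, 7)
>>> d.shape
(7,)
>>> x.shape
(7, 13, 7)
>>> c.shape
(7, 13, 19)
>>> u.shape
()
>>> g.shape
(19, 7)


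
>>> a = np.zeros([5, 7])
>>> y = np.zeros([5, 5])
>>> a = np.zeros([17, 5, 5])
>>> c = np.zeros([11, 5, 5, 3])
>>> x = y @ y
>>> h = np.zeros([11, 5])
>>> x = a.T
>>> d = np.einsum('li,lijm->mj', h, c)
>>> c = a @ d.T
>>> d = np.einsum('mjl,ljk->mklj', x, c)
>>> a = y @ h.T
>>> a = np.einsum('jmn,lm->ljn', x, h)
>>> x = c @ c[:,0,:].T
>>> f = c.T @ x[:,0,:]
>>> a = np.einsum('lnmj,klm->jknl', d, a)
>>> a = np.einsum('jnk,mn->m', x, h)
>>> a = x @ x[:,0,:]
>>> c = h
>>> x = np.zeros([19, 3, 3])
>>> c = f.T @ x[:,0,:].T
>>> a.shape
(17, 5, 17)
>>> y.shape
(5, 5)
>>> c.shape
(17, 5, 19)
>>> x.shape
(19, 3, 3)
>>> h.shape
(11, 5)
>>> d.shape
(5, 3, 17, 5)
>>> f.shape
(3, 5, 17)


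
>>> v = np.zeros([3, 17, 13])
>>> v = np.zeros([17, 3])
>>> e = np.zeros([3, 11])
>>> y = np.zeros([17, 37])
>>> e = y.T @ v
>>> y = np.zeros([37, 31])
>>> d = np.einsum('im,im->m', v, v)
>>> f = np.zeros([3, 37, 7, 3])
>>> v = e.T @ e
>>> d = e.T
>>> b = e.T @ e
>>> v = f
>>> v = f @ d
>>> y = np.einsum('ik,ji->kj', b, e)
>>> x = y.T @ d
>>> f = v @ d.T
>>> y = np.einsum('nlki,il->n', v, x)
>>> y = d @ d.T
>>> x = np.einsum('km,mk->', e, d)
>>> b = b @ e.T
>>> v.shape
(3, 37, 7, 37)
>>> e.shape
(37, 3)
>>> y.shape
(3, 3)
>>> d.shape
(3, 37)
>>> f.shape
(3, 37, 7, 3)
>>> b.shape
(3, 37)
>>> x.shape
()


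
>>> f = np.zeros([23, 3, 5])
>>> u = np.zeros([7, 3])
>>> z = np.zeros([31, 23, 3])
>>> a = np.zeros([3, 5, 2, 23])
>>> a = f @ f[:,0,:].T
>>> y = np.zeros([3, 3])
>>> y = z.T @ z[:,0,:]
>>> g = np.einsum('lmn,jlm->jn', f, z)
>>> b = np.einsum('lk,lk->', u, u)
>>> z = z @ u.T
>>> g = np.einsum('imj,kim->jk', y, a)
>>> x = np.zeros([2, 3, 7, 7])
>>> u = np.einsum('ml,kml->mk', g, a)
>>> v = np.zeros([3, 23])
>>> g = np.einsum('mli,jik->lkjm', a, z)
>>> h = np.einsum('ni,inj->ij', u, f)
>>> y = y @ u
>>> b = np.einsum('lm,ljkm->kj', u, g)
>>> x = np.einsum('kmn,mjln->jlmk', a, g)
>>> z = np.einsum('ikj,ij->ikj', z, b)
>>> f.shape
(23, 3, 5)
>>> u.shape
(3, 23)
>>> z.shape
(31, 23, 7)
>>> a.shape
(23, 3, 23)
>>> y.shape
(3, 23, 23)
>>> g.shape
(3, 7, 31, 23)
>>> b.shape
(31, 7)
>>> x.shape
(7, 31, 3, 23)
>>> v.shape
(3, 23)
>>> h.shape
(23, 5)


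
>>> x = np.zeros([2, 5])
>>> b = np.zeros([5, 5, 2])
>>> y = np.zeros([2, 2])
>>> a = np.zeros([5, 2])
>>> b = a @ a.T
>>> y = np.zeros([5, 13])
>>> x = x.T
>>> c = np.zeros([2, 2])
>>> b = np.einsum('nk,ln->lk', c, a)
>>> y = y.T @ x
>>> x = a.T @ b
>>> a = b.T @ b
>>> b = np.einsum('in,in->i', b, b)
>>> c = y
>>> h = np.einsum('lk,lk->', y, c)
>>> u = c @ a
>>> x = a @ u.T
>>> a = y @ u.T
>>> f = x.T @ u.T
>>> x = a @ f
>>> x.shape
(13, 13)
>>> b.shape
(5,)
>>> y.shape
(13, 2)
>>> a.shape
(13, 13)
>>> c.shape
(13, 2)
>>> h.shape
()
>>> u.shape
(13, 2)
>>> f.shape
(13, 13)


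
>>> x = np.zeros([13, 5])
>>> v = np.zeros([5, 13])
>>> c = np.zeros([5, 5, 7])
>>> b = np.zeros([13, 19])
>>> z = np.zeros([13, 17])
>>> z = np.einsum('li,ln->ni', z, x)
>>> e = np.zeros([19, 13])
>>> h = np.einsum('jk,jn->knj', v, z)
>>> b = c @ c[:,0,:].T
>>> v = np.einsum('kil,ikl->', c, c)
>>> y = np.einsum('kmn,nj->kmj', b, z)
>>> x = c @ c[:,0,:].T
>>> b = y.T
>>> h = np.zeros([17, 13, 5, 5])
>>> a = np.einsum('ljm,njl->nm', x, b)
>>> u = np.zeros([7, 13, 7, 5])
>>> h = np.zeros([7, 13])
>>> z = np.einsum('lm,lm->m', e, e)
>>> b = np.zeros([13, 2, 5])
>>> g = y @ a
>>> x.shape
(5, 5, 5)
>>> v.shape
()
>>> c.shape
(5, 5, 7)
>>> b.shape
(13, 2, 5)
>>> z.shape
(13,)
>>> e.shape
(19, 13)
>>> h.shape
(7, 13)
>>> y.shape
(5, 5, 17)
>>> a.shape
(17, 5)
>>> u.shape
(7, 13, 7, 5)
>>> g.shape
(5, 5, 5)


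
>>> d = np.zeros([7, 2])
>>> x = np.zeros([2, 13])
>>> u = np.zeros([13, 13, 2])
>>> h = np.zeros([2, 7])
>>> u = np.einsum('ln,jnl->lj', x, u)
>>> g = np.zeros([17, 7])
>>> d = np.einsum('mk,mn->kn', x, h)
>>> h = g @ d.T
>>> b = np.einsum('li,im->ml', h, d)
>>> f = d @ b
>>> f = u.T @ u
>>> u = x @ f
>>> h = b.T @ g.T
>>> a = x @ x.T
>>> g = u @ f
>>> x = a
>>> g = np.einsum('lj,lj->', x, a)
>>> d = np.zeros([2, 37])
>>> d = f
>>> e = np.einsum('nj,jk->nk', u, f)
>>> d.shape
(13, 13)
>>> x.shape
(2, 2)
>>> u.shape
(2, 13)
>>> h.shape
(17, 17)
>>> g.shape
()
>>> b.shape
(7, 17)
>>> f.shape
(13, 13)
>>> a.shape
(2, 2)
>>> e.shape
(2, 13)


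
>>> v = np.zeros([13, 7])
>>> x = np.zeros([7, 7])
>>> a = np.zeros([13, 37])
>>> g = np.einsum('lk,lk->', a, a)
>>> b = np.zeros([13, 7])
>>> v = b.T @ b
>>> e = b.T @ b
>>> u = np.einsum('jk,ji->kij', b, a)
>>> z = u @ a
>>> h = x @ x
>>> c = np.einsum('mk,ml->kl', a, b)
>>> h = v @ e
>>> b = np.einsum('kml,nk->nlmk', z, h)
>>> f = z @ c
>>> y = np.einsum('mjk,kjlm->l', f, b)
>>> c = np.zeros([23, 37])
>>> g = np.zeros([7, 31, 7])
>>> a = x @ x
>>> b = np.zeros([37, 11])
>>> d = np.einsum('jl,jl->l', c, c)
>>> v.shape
(7, 7)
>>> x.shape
(7, 7)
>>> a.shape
(7, 7)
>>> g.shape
(7, 31, 7)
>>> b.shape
(37, 11)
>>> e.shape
(7, 7)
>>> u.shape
(7, 37, 13)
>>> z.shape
(7, 37, 37)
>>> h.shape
(7, 7)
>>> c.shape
(23, 37)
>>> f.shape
(7, 37, 7)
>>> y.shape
(37,)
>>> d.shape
(37,)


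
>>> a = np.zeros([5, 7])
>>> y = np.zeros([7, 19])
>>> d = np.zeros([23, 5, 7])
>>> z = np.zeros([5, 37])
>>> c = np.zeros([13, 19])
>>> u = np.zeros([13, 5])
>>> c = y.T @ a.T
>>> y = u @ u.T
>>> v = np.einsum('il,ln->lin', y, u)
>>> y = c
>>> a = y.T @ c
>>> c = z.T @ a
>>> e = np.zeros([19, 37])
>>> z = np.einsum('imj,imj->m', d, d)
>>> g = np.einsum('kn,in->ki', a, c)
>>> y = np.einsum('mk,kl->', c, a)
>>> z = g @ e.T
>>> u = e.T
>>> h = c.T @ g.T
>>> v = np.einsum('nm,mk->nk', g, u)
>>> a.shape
(5, 5)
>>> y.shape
()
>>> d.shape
(23, 5, 7)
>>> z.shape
(5, 19)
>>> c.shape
(37, 5)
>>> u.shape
(37, 19)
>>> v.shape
(5, 19)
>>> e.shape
(19, 37)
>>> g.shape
(5, 37)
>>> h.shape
(5, 5)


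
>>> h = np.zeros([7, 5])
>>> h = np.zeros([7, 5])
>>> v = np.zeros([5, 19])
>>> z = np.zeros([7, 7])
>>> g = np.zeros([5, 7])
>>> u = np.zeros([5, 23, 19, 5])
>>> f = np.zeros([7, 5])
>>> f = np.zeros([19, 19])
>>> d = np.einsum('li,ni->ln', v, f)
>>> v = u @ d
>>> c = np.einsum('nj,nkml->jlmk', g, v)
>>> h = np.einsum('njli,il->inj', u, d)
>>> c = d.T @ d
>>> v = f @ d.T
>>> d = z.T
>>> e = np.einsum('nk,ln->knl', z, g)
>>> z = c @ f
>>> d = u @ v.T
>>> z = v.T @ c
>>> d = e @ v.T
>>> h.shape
(5, 5, 23)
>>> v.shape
(19, 5)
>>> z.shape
(5, 19)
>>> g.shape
(5, 7)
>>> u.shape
(5, 23, 19, 5)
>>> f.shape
(19, 19)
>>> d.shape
(7, 7, 19)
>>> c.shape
(19, 19)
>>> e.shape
(7, 7, 5)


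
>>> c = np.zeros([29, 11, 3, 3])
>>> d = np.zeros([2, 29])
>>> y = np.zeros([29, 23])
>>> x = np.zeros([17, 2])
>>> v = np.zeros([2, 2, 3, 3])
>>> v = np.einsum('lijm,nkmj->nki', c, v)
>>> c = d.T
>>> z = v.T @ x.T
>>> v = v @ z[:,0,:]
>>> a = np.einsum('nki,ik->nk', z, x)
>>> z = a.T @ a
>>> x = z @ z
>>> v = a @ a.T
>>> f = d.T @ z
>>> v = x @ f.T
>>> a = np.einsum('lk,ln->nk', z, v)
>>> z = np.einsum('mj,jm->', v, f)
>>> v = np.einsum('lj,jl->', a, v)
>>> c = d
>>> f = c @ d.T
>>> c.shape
(2, 29)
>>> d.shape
(2, 29)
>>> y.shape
(29, 23)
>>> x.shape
(2, 2)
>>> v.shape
()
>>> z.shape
()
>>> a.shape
(29, 2)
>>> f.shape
(2, 2)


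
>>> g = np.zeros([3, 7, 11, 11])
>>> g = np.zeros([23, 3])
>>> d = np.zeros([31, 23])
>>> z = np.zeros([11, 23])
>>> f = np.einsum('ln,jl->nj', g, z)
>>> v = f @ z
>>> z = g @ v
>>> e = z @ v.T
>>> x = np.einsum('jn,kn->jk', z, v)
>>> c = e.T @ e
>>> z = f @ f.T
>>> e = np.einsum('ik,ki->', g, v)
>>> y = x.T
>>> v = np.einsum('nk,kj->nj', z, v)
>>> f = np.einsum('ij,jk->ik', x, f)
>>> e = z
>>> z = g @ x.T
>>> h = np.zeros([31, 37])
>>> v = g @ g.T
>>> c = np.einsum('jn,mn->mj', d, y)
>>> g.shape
(23, 3)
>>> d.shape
(31, 23)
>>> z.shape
(23, 23)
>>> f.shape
(23, 11)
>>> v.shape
(23, 23)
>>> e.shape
(3, 3)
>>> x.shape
(23, 3)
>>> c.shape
(3, 31)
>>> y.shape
(3, 23)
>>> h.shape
(31, 37)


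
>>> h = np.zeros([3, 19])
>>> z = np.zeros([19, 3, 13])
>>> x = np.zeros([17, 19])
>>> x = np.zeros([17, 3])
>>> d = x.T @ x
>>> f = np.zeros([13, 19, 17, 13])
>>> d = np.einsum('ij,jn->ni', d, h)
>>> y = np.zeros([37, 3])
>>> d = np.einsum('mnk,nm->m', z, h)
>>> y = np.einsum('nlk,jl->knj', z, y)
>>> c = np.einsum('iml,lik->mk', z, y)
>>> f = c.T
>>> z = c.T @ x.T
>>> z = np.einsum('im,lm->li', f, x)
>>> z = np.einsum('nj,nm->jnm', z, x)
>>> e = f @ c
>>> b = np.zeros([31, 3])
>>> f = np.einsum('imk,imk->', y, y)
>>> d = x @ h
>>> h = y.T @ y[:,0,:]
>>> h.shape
(37, 19, 37)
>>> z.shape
(37, 17, 3)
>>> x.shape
(17, 3)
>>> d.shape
(17, 19)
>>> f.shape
()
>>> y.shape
(13, 19, 37)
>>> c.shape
(3, 37)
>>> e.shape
(37, 37)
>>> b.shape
(31, 3)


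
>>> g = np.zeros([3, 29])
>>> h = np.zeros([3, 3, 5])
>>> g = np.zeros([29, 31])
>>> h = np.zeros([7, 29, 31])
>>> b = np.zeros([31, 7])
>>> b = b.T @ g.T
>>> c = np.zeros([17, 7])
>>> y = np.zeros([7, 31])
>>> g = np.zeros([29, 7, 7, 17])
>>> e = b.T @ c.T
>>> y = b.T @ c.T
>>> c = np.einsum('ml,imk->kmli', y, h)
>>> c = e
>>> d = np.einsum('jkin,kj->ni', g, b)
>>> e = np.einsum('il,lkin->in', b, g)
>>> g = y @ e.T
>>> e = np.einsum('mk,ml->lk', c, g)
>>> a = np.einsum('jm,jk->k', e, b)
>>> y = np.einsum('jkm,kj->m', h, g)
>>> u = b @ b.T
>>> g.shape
(29, 7)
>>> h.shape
(7, 29, 31)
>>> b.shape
(7, 29)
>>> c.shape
(29, 17)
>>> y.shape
(31,)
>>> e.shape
(7, 17)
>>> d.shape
(17, 7)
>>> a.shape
(29,)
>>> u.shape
(7, 7)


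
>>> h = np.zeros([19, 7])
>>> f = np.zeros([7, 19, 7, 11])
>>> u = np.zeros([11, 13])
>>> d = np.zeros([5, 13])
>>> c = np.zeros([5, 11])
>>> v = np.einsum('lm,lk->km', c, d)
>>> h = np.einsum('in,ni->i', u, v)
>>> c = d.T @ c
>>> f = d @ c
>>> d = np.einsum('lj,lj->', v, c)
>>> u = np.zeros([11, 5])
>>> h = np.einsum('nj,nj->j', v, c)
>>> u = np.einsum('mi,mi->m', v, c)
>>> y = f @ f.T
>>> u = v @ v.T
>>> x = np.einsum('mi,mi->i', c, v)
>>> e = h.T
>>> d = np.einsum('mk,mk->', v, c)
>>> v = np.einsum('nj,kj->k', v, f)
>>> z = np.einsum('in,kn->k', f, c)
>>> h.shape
(11,)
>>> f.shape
(5, 11)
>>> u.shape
(13, 13)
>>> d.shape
()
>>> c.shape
(13, 11)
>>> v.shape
(5,)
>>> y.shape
(5, 5)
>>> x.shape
(11,)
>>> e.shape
(11,)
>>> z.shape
(13,)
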